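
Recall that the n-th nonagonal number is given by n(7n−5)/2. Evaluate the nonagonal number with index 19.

1216

The 19th nonagonal number is n(7n−5)/2 with n = 19.
19·(7·19 − 5)/2 = 19·128/2 = 19·64 = 1216.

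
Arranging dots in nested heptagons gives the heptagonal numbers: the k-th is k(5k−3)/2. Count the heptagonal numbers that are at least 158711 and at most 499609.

The n-th heptagonal number is n(5n−3)/2.
Smallest index with value ≥ 158711: n = 253 (giving 159643).
Largest index with value ≤ 499609: n = 447 (giving 498852).
Indices 253 through 447: 195 terms.

195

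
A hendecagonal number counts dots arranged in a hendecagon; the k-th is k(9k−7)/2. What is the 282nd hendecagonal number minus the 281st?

Consecutive hendecagonal numbers differ by 9n − 8: here 9·282 − 8 = 2530.

2530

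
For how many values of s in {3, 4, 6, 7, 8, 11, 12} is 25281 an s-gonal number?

1

s = 3: P(3, 224) = 25200 and P(3, 225) = 25425; 25281 is not s-gonal.
s = 4: P(4, 159) = 25281. ✓
s = 6: P(6, 112) = 24976 and P(6, 113) = 25425; 25281 is not s-gonal.
s = 7: P(7, 100) = 24850 and P(7, 101) = 25351; 25281 is not s-gonal.
s = 8: P(8, 92) = 25208 and P(8, 93) = 25761; 25281 is not s-gonal.
s = 11: P(11, 75) = 25050 and P(11, 76) = 25726; 25281 is not s-gonal.
s = 12: P(12, 71) = 24921 and P(12, 72) = 25632; 25281 is not s-gonal.
Hits: s ∈ {4} → 1.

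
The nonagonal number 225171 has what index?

Set n(7n−5)/2 = 225171, giving 7n² − 5n − 450342 = 0.
The discriminant is 25 + 56·225171 = 12609601, and √12609601 = 3551.
So n = (5 + 3551) / 14 = 3556/14 = 254.
Check: 254·(7·254 − 5)/2 = 225171. ✓

254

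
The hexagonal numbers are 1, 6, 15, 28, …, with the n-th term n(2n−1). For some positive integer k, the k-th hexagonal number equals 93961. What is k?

217

Set n(2n−1) = 93961, giving 2n² − n − 93961 = 0.
So n = (1 + 867) / 4 = 868/4 = 217.
Check: 217·(2·217 − 1) = 93961. ✓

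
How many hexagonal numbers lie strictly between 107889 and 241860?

The n-th hexagonal number is n(2n−1).
Smallest index with value > 107889: n = 233 (giving 108345).
Largest index with value < 241860: n = 347 (giving 240471).
Indices 233 through 347: 115 terms.

115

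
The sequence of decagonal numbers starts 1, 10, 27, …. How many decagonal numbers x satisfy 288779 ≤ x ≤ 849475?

The n-th decagonal number is n(4n−3).
Smallest index with value ≥ 288779: n = 270 (giving 290790).
Largest index with value ≤ 849475: n = 461 (giving 848701).
Indices 270 through 461: 192 terms.

192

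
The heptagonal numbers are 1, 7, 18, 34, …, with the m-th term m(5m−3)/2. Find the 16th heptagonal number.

16·(5·16 − 3)/2 = 16·77/2 = 616.

616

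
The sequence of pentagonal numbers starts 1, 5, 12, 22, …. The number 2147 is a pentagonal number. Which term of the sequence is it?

38

Set n(3n−1)/2 = 2147, giving 3n² − n − 4294 = 0.
The discriminant is 1 + 24·2147 = 51529, and √51529 = 227.
So n = (1 + 227) / 6 = 228/6 = 38.
Check: 38·(3·38 − 1)/2 = 2147. ✓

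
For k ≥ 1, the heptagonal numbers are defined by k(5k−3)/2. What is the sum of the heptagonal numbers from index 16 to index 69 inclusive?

Σ i(5i−3)/2 = (5Σi² − 3Σi) / 2 over i = 16..69.
Σi = 2415 − 120 = 2295 and Σi² = 111895 − 1240 = 110655.
(5·110655 − 3·2295) / 2 = 546390/2 = 273195.

273195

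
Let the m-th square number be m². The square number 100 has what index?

We need n² = 100, so n = √100 = 10.

10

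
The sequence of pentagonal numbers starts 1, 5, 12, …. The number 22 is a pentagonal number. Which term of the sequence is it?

Set n(3n−1)/2 = 22, giving 3n² − n − 44 = 0.
The discriminant is 1 + 24·22 = 529, and √529 = 23.
So n = (1 + 23) / 6 = 24/6 = 4.

4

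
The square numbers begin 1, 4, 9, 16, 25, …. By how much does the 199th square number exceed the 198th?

397

n² − (n−1)² = 2n − 1, so 199² − 198² = 2·199 − 1 = 397.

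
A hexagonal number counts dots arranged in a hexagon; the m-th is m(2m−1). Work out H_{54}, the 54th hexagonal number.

The 54th hexagonal number is n(2n−1) with n = 54.
54·(2·54 − 1) = 54·107 = 5778.

5778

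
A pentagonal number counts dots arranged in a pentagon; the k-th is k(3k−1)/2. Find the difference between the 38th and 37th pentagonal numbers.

Consecutive pentagonal numbers differ by 3n − 2: here 3·38 − 2 = 112.

112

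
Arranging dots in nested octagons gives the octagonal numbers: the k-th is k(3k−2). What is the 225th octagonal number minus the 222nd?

225·(3·225 − 2) = 151425 and 222·(3·222 − 2) = 147408.
Difference: 151425 − 147408 = 4017.

4017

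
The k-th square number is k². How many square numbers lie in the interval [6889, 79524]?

The n-th square number is n².
Smallest index with value ≥ 6889: n = 83 (giving 6889).
Largest index with value ≤ 79524: n = 282 (giving 79524).
Indices 83 through 282: 200 terms.

200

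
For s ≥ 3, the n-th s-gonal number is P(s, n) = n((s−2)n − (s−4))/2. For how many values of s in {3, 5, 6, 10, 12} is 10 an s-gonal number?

s = 3: P(3, 4) = 10. ✓
s = 5: P(5, 2) = 5 and P(5, 3) = 12; 10 is not s-gonal.
s = 6: P(6, 2) = 6 and P(6, 3) = 15; 10 is not s-gonal.
s = 10: P(10, 2) = 10. ✓
s = 12: P(12, 1) = 1 and P(12, 2) = 12; 10 is not s-gonal.
Hits: s ∈ {3, 10} → 2.

2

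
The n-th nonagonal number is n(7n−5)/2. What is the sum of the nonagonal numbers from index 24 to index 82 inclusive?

Σ i(7i−5)/2 = (7Σi² − 5Σi) / 2 over i = 24..82.
Σi = 3403 − 276 = 3127 and Σi² = 187165 − 4324 = 182841.
(7·182841 − 5·3127) / 2 = 1264252/2 = 632126.

632126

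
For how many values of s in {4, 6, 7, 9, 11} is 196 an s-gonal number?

s = 4: P(4, 14) = 196. ✓
s = 6: P(6, 10) = 190 and P(6, 11) = 231; 196 is not s-gonal.
s = 7: P(7, 9) = 189 and P(7, 10) = 235; 196 is not s-gonal.
s = 9: P(9, 7) = 154 and P(9, 8) = 204; 196 is not s-gonal.
s = 11: P(11, 7) = 196. ✓
Hits: s ∈ {4, 11} → 2.

2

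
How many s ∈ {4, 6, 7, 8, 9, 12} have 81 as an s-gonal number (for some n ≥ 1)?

s = 4: P(4, 9) = 81. ✓
s = 6: P(6, 6) = 66 and P(6, 7) = 91; 81 is not s-gonal.
s = 7: P(7, 6) = 81. ✓
s = 8: P(8, 5) = 65 and P(8, 6) = 96; 81 is not s-gonal.
s = 9: P(9, 5) = 75 and P(9, 6) = 111; 81 is not s-gonal.
s = 12: P(12, 4) = 64 and P(12, 5) = 105; 81 is not s-gonal.
Hits: s ∈ {4, 7} → 2.

2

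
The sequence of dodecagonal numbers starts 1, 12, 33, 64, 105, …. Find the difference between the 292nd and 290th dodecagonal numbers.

292·(5·292 − 4) = 425152 and 290·(5·290 − 4) = 419340.
Difference: 425152 − 419340 = 5812.

5812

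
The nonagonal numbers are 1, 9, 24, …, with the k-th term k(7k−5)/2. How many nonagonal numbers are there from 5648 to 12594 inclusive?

20

The n-th nonagonal number is n(7n−5)/2.
Smallest index with value ≥ 5648: n = 41 (giving 5781).
Largest index with value ≤ 12594: n = 60 (giving 12450).
Indices 41 through 60: 20 terms.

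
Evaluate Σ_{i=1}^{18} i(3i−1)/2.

3078

Σ i(3i−1)/2 = (3Σi² − Σi) / 2 over i = 1..18.
Σi = 171 and Σi² = 2109.
(3·2109 − 1·171) / 2 = 6156/2 = 3078.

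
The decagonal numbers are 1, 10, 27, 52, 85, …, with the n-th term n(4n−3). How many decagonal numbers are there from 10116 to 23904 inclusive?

27

The n-th decagonal number is n(4n−3).
Smallest index with value ≥ 10116: n = 51 (giving 10251).
Largest index with value ≤ 23904: n = 77 (giving 23485).
Indices 51 through 77: 27 terms.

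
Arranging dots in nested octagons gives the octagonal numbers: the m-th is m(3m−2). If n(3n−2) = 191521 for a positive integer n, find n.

253

Set n(3n−2) = 191521, giving 3n² − 2n − 191521 = 0.
The discriminant is 4 + 12·191521 = 2298256, and √2298256 = 1516.
So n = (2 + 1516) / 6 = 1518/6 = 253.
Check: 253·(3·253 − 2) = 191521. ✓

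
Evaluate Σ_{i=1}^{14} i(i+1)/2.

Σ i(i+1)/2 = (Σi² + Σi) / 2 over i = 1..14.
Σi = 105 and Σi² = 1015.
(1·1015 + 1·105) / 2 = 1120/2 = 560.

560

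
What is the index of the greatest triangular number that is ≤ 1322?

Solve n(n+1)/2 ≤ 1322 for integer n.
n = 50 gives 1275 ≤ 1322, while n = 51 gives 1326 > 1322; so the answer is index 50.

50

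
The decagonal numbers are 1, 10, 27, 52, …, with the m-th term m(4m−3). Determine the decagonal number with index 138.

75762

The 138th decagonal number is n(4n−3) with n = 138.
138·(4·138 − 3) = 138·549 = 75762.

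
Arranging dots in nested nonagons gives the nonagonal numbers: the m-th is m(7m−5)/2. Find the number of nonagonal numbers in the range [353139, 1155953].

The n-th nonagonal number is n(7n−5)/2.
Smallest index with value ≥ 353139: n = 318 (giving 353139).
Largest index with value ≤ 1155953: n = 575 (giving 1155750).
Indices 318 through 575: 258 terms.

258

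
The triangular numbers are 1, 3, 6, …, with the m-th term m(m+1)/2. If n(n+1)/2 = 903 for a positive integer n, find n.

42

Set n(n+1)/2 = 903, giving n² + n − 1806 = 0.
The discriminant is 1 + 8·903 = 7225, and √7225 = 85.
So n = (-1 + 85) / 2 = 84/2 = 42.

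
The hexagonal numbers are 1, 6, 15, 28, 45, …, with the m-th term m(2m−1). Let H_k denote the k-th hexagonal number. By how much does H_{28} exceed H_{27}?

109

Consecutive hexagonal numbers differ by 4n − 3: here 4·28 − 3 = 109.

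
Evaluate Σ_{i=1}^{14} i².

Σ_{i=1}^{14} i² = 14·15·29/6 = 1015.

1015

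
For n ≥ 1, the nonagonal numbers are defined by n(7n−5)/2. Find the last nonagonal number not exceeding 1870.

1794

Solve n(7n−5)/2 ≤ 1870 for integer n.
n = 23 gives 1794 ≤ 1870, while n = 24 gives 1956 > 1870; so the answer is 1794.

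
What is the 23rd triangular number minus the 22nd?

23

Consecutive triangular numbers differ by n: T_{23} − T_{22} = 23.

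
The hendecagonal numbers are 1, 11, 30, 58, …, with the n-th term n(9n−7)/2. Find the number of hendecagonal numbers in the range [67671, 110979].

34

The n-th hendecagonal number is n(9n−7)/2.
Smallest index with value ≥ 67671: n = 124 (giving 68758).
Largest index with value ≤ 110979: n = 157 (giving 110371).
Indices 124 through 157: 34 terms.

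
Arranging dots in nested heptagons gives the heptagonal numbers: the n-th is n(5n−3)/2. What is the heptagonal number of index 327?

327·(5·327 − 3)/2 = 327·1632/2 = 327·816 = 266832.

266832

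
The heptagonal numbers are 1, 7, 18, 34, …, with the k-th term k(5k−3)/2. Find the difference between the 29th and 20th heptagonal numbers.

29·(5·29 − 3)/2 = 2059 and 20·(5·20 − 3)/2 = 970.
Difference: 2059 − 970 = 1089.

1089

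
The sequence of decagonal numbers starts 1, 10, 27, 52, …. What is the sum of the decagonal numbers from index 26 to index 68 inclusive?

400373

Σ i(4i−3) = 4Σi² − 3Σi over i = 26..68.
Σi = 2346 − 325 = 2021 and Σi² = 107134 − 5525 = 101609.
4·101609 − 3·2021 = 400373.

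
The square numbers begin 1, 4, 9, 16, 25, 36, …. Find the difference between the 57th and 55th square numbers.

224

57² = 3249 and 55² = 3025.
Difference: 3249 − 3025 = 224.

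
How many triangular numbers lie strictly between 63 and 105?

3

The n-th triangular number is n(n+1)/2.
Smallest index with value > 63: n = 11 (giving 66).
Largest index with value < 105: n = 13 (giving 91).
Indices 11 through 13: 3 terms.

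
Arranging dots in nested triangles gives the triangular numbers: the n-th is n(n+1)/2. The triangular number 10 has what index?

4

Set n(n+1)/2 = 10, giving n² + n − 20 = 0.
The discriminant is 1 + 8·10 = 81, and √81 = 9.
So n = (-1 + 9) / 2 = 8/2 = 4.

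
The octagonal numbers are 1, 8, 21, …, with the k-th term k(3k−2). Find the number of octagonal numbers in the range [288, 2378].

The n-th octagonal number is n(3n−2).
Smallest index with value ≥ 288: n = 11 (giving 341).
Largest index with value ≤ 2378: n = 28 (giving 2296).
Indices 11 through 28: 18 terms.

18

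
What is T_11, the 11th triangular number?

66

The 11th triangular number is n(n+1)/2 with n = 11.
11·12/2 = 132/2 = 66.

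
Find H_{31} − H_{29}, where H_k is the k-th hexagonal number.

31·(2·31 − 1) = 1891 and 29·(2·29 − 1) = 1653.
Difference: 1891 − 1653 = 238.

238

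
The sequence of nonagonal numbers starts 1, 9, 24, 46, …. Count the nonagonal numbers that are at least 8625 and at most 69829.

92

The n-th nonagonal number is n(7n−5)/2.
Smallest index with value ≥ 8625: n = 50 (giving 8625).
Largest index with value ≤ 69829: n = 141 (giving 69231).
Indices 50 through 141: 92 terms.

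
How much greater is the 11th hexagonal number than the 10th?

Consecutive hexagonal numbers differ by 4n − 3: here 4·11 − 3 = 41.

41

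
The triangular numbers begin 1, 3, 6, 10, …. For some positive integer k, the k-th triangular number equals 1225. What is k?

Set n(n+1)/2 = 1225, giving n² + n − 2450 = 0.
The discriminant is 1 + 8·1225 = 9801, and √9801 = 99.
So n = (-1 + 99) / 2 = 98/2 = 49.

49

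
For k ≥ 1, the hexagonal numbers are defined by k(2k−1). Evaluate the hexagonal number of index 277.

153181

277·(2·277 − 1) = 277·553 = 153181.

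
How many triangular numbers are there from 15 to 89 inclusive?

The n-th triangular number is n(n+1)/2.
Smallest index with value ≥ 15: n = 5 (giving 15).
Largest index with value ≤ 89: n = 12 (giving 78).
Indices 5 through 12: 8 terms.

8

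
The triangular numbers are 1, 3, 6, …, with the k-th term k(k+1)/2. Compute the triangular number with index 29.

435

The 29th triangular number is n(n+1)/2 with n = 29.
29·30/2 = 870/2 = 435.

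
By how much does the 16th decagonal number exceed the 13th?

339

16·(4·16 − 3) = 976 and 13·(4·13 − 3) = 637.
Difference: 976 − 637 = 339.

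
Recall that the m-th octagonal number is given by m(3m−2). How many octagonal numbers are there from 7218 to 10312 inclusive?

The n-th octagonal number is n(3n−2).
Smallest index with value ≥ 7218: n = 50 (giving 7400).
Largest index with value ≤ 10312: n = 58 (giving 9976).
Indices 50 through 58: 9 terms.

9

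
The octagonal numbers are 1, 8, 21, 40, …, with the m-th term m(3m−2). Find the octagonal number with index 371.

412181

The 371st octagonal number is n(3n−2) with n = 371.
371·(3·371 − 2) = 371·1111 = 412181.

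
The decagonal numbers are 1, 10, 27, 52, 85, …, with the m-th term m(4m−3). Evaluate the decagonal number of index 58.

58·(4·58 − 3) = 58·229 = 13282.

13282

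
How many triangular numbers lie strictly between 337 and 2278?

41

The n-th triangular number is n(n+1)/2.
Smallest index with value > 337: n = 26 (giving 351).
Largest index with value < 2278: n = 66 (giving 2211).
Indices 26 through 66: 41 terms.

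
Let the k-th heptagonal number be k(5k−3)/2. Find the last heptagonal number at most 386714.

Solve n(5n−3)/2 ≤ 386714 for integer n.
n = 393 gives 385533 ≤ 386714, while n = 394 gives 387499 > 386714; so the answer is 385533.

385533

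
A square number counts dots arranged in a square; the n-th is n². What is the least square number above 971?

Solve n² > 971 for integer n.
The largest n with value ≤ 971 is 31 (since 961 ≤ 971 < 1024), so the first above is n = 32, value 1024.

1024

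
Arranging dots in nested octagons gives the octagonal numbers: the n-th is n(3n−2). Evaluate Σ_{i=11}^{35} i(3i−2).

Σ i(3i−2) = 3Σi² − 2Σi over i = 11..35.
Σi = 630 − 55 = 575 and Σi² = 14910 − 385 = 14525.
3·14525 − 2·575 = 42425.

42425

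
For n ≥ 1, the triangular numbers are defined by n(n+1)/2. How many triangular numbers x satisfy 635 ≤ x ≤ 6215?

The n-th triangular number is n(n+1)/2.
Smallest index with value ≥ 635: n = 36 (giving 666).
Largest index with value ≤ 6215: n = 110 (giving 6105).
Indices 36 through 110: 75 terms.

75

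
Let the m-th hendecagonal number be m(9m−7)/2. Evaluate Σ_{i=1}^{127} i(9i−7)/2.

3080512

Σ i(9i−7)/2 = (9Σi² − 7Σi) / 2 over i = 1..127.
Σi = 8128 and Σi² = 690880.
(9·690880 − 7·8128) / 2 = 6161024/2 = 3080512.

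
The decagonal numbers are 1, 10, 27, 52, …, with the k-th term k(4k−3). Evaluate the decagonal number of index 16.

The 16th decagonal number is n(4n−3) with n = 16.
16·(4·16 − 3) = 16·61 = 976.

976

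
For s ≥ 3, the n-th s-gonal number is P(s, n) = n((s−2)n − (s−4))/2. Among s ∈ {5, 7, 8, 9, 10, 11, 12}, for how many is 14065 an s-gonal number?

s = 5: P(5, 97) = 14065. ✓
s = 7: P(7, 75) = 13950 and P(7, 76) = 14326; 14065 is not s-gonal.
s = 8: P(8, 68) = 13736 and P(8, 69) = 14145; 14065 is not s-gonal.
s = 9: P(9, 63) = 13734 and P(9, 64) = 14176; 14065 is not s-gonal.
s = 10: P(10, 59) = 13747 and P(10, 60) = 14220; 14065 is not s-gonal.
s = 11: P(11, 56) = 13916 and P(11, 57) = 14421; 14065 is not s-gonal.
s = 12: P(12, 53) = 13833 and P(12, 54) = 14364; 14065 is not s-gonal.
Hits: s ∈ {5} → 1.

1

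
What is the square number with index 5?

25

The 5th square number is n² with n = 5.
5² = 25.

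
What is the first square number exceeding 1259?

Solve n² > 1259 for integer n.
The largest n with value ≤ 1259 is 35 (since 1225 ≤ 1259 < 1296), so the first above is n = 36, value 1296.

1296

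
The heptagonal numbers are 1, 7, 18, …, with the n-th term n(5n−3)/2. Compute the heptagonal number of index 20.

970

20·(5·20 − 3)/2 = 20·97/2 = 970.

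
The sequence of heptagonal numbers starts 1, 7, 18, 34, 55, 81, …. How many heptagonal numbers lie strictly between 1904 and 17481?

56

The n-th heptagonal number is n(5n−3)/2.
Smallest index with value > 1904: n = 28 (giving 1918).
Largest index with value < 17481: n = 83 (giving 17098).
Indices 28 through 83: 56 terms.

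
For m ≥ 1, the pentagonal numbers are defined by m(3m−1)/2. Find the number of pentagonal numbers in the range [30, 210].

The n-th pentagonal number is n(3n−1)/2.
Smallest index with value ≥ 30: n = 5 (giving 35).
Largest index with value ≤ 210: n = 12 (giving 210).
Indices 5 through 12: 8 terms.

8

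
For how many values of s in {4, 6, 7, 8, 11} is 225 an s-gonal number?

2

s = 4: P(4, 15) = 225. ✓
s = 6: P(6, 10) = 190 and P(6, 11) = 231; 225 is not s-gonal.
s = 7: P(7, 9) = 189 and P(7, 10) = 235; 225 is not s-gonal.
s = 8: P(8, 9) = 225. ✓
s = 11: P(11, 7) = 196 and P(11, 8) = 260; 225 is not s-gonal.
Hits: s ∈ {4, 8} → 2.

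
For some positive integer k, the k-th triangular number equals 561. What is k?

Set n(n+1)/2 = 561, giving n² + n − 1122 = 0.
The discriminant is 1 + 8·561 = 4489, and √4489 = 67.
So n = (-1 + 67) / 2 = 66/2 = 33.

33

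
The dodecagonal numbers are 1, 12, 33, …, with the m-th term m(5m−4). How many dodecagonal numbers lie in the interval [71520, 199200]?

The n-th dodecagonal number is n(5n−4).
Smallest index with value ≥ 71520: n = 120 (giving 71520).
Largest index with value ≤ 199200: n = 200 (giving 199200).
Indices 120 through 200: 81 terms.

81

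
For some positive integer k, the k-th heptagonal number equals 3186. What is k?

36

Set n(5n−3)/2 = 3186, giving 5n² − 3n − 6372 = 0.
The discriminant is 9 + 40·3186 = 127449, and √127449 = 357.
So n = (3 + 357) / 10 = 360/10 = 36.
Check: 36·(5·36 − 3)/2 = 3186. ✓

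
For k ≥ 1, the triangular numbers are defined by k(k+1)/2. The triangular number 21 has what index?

6

Set n(n+1)/2 = 21, giving n² + n − 42 = 0.
The discriminant is 1 + 8·21 = 169, and √169 = 13.
So n = (-1 + 13) / 2 = 12/2 = 6.
Check: 6·7/2 = 21. ✓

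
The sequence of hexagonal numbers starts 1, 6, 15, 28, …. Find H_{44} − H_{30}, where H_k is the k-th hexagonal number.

2058

44·(2·44 − 1) = 3828 and 30·(2·30 − 1) = 1770.
Difference: 3828 − 1770 = 2058.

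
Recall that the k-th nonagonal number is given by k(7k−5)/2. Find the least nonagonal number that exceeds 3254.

Solve n(7n−5)/2 > 3254 for integer n.
The largest n with value ≤ 3254 is 30 (since 3075 ≤ 3254 < 3286), so the first above is n = 31, value 3286.

3286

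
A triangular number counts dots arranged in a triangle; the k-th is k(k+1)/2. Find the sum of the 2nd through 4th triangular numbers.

19

Σ i(i+1)/2 = (Σi² + Σi) / 2 over i = 2..4.
Σi = 10 − 1 = 9 and Σi² = 30 − 1 = 29.
(1·29 + 1·9) / 2 = 38/2 = 19.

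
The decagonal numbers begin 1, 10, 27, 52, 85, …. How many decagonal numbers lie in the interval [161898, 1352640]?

380

The n-th decagonal number is n(4n−3).
Smallest index with value ≥ 161898: n = 202 (giving 162610).
Largest index with value ≤ 1352640: n = 581 (giving 1348501).
Indices 202 through 581: 380 terms.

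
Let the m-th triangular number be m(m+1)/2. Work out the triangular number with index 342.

342·343/2 = 117306/2 = 58653.

58653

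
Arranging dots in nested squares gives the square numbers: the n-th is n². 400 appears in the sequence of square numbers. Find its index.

20

We need n² = 400, so n = √400 = 20.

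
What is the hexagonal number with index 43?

3655

The 43rd hexagonal number is n(2n−1) with n = 43.
43·(2·43 − 1) = 43·85 = 3655.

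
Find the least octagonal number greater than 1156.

1160

Solve n(3n−2) > 1156 for integer n.
The largest n with value ≤ 1156 is 19 (since 1045 ≤ 1156 < 1160), so the first above is n = 20, value 1160.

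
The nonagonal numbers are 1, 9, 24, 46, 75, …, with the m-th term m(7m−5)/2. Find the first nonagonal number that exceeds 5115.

Solve n(7n−5)/2 > 5115 for integer n.
The largest n with value ≤ 5115 is 38 (since 4959 ≤ 5115 < 5226), so the first above is n = 39, value 5226.

5226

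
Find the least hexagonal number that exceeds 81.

91

Solve n(2n−1) > 81 for integer n.
The largest n with value ≤ 81 is 6 (since 66 ≤ 81 < 91), so the first above is n = 7, value 91.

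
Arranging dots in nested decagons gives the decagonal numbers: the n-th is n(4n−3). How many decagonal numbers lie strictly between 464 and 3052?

The n-th decagonal number is n(4n−3).
Smallest index with value > 464: n = 12 (giving 540).
Largest index with value < 3052: n = 27 (giving 2835).
Indices 12 through 27: 16 terms.

16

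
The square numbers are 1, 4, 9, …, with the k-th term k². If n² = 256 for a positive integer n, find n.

We need n² = 256, so n = √256 = 16.

16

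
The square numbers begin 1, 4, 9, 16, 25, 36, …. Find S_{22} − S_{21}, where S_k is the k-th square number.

n² − (n−1)² = 2n − 1, so 22² − 21² = 2·22 − 1 = 43.

43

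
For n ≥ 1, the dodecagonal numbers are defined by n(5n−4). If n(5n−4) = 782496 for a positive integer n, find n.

396

Set n(5n−4) = 782496, giving 5n² − 4n − 782496 = 0.
The discriminant is 16 + 20·782496 = 15649936, and √15649936 = 3956.
So n = (4 + 3956) / 10 = 3960/10 = 396.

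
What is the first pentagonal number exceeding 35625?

Solve n(3n−1)/2 > 35625 for integer n.
The largest n with value ≤ 35625 is 154 (since 35497 ≤ 35625 < 35960), so the first above is n = 155, value 35960.

35960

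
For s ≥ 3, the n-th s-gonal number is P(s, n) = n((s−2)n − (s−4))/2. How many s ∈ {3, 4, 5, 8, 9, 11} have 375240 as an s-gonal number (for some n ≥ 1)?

1

s = 3: P(3, 865) = 374545 and P(3, 866) = 375411; 375240 is not s-gonal.
s = 4: P(4, 612) = 374544 and P(4, 613) = 375769; 375240 is not s-gonal.
s = 5: P(5, 500) = 374750 and P(5, 501) = 376251; 375240 is not s-gonal.
s = 8: P(8, 354) = 375240. ✓
s = 9: P(9, 327) = 373434 and P(9, 328) = 375724; 375240 is not s-gonal.
s = 11: P(11, 289) = 374833 and P(11, 290) = 377435; 375240 is not s-gonal.
Hits: s ∈ {8} → 1.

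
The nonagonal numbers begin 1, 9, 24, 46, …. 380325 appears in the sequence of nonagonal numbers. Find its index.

Set n(7n−5)/2 = 380325, giving 7n² − 5n − 760650 = 0.
The discriminant is 25 + 56·380325 = 21298225, and √21298225 = 4615.
So n = (5 + 4615) / 14 = 4620/14 = 330.

330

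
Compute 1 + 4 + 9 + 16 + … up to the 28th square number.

Σ_{i=1}^{28} i² = 28·29·57/6 = 7714.

7714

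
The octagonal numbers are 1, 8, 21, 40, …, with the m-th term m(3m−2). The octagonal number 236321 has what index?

Set n(3n−2) = 236321, giving 3n² − 2n − 236321 = 0.
The discriminant is 4 + 12·236321 = 2835856, and √2835856 = 1684.
So n = (2 + 1684) / 6 = 1686/6 = 281.

281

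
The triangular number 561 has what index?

33

Set n(n+1)/2 = 561, giving n² + n − 1122 = 0.
So n = (-1 + 67) / 2 = 66/2 = 33.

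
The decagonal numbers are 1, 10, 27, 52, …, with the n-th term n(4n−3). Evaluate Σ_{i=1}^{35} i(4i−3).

57750

Σ i(4i−3) = 4Σi² − 3Σi over i = 1..35.
Σi = 630 and Σi² = 14910.
4·14910 − 3·630 = 57750.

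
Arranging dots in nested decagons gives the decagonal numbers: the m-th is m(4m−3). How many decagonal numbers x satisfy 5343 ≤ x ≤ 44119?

The n-th decagonal number is n(4n−3).
Smallest index with value ≥ 5343: n = 37 (giving 5365).
Largest index with value ≤ 44119: n = 105 (giving 43785).
Indices 37 through 105: 69 terms.

69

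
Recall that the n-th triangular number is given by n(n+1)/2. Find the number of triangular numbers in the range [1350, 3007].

The n-th triangular number is n(n+1)/2.
Smallest index with value ≥ 1350: n = 52 (giving 1378).
Largest index with value ≤ 3007: n = 77 (giving 3003).
Indices 52 through 77: 26 terms.

26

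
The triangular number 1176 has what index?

Set n(n+1)/2 = 1176, giving n² + n − 2352 = 0.
The discriminant is 1 + 8·1176 = 9409, and √9409 = 97.
So n = (-1 + 97) / 2 = 96/2 = 48.
Check: 48·49/2 = 1176. ✓

48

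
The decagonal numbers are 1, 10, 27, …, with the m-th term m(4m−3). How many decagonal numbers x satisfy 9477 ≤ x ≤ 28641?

The n-th decagonal number is n(4n−3).
Smallest index with value ≥ 9477: n = 50 (giving 9850).
Largest index with value ≤ 28641: n = 84 (giving 27972).
Indices 50 through 84: 35 terms.

35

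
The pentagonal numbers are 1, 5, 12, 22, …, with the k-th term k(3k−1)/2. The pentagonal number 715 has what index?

22

Set n(3n−1)/2 = 715, giving 3n² − n − 1430 = 0.
So n = (1 + 131) / 6 = 132/6 = 22.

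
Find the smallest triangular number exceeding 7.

10

Solve n(n+1)/2 > 7 for integer n.
The largest n with value ≤ 7 is 3 (since 6 ≤ 7 < 10), so the first above is n = 4, value 10.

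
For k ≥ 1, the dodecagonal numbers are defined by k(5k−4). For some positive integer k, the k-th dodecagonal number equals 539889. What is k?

Set n(5n−4) = 539889, giving 5n² − 4n − 539889 = 0.
The discriminant is 16 + 20·539889 = 10797796, and √10797796 = 3286.
So n = (4 + 3286) / 10 = 3290/10 = 329.

329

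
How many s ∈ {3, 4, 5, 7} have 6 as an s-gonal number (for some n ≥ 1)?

1

s = 3: P(3, 3) = 6. ✓
s = 4: P(4, 2) = 4 and P(4, 3) = 9; 6 is not s-gonal.
s = 5: P(5, 2) = 5 and P(5, 3) = 12; 6 is not s-gonal.
s = 7: P(7, 1) = 1 and P(7, 2) = 7; 6 is not s-gonal.
Hits: s ∈ {3} → 1.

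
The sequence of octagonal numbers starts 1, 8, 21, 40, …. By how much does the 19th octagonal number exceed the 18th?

109

Consecutive octagonal numbers differ by 6n − 5: here 6·19 − 5 = 109.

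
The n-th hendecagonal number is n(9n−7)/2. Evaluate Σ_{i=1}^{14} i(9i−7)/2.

Σ i(9i−7)/2 = (9Σi² − 7Σi) / 2 over i = 1..14.
Σi = 105 and Σi² = 1015.
(9·1015 − 7·105) / 2 = 8400/2 = 4200.

4200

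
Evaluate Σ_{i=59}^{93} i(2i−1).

Σ i(2i−1) = 2Σi² − Σi over i = 59..93.
Σi = 4371 − 1711 = 2660 and Σi² = 272459 − 66729 = 205730.
2·205730 − 1·2660 = 408800.

408800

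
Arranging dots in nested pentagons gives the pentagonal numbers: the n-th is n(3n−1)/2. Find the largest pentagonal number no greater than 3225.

Solve n(3n−1)/2 ≤ 3225 for integer n.
n = 46 gives 3151 ≤ 3225, while n = 47 gives 3290 > 3225; so the answer is 3151.

3151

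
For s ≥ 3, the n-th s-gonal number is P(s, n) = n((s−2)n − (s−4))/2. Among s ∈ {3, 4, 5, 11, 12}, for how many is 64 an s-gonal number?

2

s = 3: P(3, 10) = 55 and P(3, 11) = 66; 64 is not s-gonal.
s = 4: P(4, 8) = 64. ✓
s = 5: P(5, 6) = 51 and P(5, 7) = 70; 64 is not s-gonal.
s = 11: P(11, 4) = 58 and P(11, 5) = 95; 64 is not s-gonal.
s = 12: P(12, 4) = 64. ✓
Hits: s ∈ {4, 12} → 2.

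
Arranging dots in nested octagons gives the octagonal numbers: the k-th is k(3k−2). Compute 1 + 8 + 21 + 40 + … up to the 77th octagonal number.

Σ i(3i−2) = 3Σi² − 2Σi over i = 1..77.
Σi = 3003 and Σi² = 155155.
3·155155 − 2·3003 = 459459.

459459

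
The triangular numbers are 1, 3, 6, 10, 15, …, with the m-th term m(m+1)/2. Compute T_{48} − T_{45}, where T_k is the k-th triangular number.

48·49/2 = 1176 and 45·46/2 = 1035.
Difference: 1176 − 1035 = 141.

141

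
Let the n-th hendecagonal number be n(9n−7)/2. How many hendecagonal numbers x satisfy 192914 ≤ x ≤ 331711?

64

The n-th hendecagonal number is n(9n−7)/2.
Smallest index with value ≥ 192914: n = 208 (giving 193960).
Largest index with value ≤ 331711: n = 271 (giving 329536).
Indices 208 through 271: 64 terms.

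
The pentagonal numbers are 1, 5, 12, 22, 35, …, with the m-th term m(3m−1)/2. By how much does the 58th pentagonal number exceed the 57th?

172

Consecutive pentagonal numbers differ by 3n − 2: here 3·58 − 2 = 172.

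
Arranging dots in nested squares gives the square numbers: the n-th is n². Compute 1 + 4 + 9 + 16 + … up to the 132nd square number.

775390

Σ_{i=1}^{132} i² = 132·133·265/6 = 775390.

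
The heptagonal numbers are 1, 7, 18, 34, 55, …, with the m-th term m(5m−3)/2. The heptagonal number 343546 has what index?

371

Set n(5n−3)/2 = 343546, giving 5n² − 3n − 687092 = 0.
So n = (3 + 3707) / 10 = 3710/10 = 371.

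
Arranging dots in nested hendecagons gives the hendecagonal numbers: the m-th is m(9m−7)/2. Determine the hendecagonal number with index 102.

102·(9·102 − 7)/2 = 102·911/2 = 46461.

46461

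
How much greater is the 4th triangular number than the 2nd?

4·5/2 = 10 and 2·3/2 = 3.
Difference: 10 − 3 = 7.

7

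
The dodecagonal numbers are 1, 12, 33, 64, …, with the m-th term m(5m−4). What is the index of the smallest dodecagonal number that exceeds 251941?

Solve n(5n−4) > 251941 for integer n.
The largest n with value ≤ 251941 is 224 (since 249984 ≤ 251941 < 252225), so the first above is n = 225, value 252225.

225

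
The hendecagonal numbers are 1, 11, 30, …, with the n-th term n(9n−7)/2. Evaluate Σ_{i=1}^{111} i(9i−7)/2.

2057496

Σ i(9i−7)/2 = (9Σi² − 7Σi) / 2 over i = 1..111.
Σi = 6216 and Σi² = 462056.
(9·462056 − 7·6216) / 2 = 4114992/2 = 2057496.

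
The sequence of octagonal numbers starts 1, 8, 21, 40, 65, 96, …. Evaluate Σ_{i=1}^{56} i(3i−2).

177156

Σ i(3i−2) = 3Σi² − 2Σi over i = 1..56.
Σi = 1596 and Σi² = 60116.
3·60116 − 2·1596 = 177156.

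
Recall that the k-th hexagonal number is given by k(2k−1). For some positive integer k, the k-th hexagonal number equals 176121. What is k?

297

Set n(2n−1) = 176121, giving 2n² − n − 176121 = 0.
The discriminant is 1 + 8·176121 = 1408969, and √1408969 = 1187.
So n = (1 + 1187) / 4 = 1188/4 = 297.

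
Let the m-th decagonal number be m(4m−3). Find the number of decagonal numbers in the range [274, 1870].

The n-th decagonal number is n(4n−3).
Smallest index with value ≥ 274: n = 9 (giving 297).
Largest index with value ≤ 1870: n = 22 (giving 1870).
Indices 9 through 22: 14 terms.

14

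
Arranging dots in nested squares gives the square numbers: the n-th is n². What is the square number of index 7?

The 7th square number is n² with n = 7.
7² = 49.

49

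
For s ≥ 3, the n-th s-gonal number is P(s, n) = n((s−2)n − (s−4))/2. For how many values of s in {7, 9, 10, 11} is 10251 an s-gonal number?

s = 7: P(7, 64) = 10144 and P(7, 65) = 10465; 10251 is not s-gonal.
s = 9: P(9, 54) = 10071 and P(9, 55) = 10450; 10251 is not s-gonal.
s = 10: P(10, 51) = 10251. ✓
s = 11: P(11, 48) = 10200 and P(11, 49) = 10633; 10251 is not s-gonal.
Hits: s ∈ {10} → 1.

1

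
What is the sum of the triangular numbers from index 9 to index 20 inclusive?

Σ i(i+1)/2 = (Σi² + Σi) / 2 over i = 9..20.
Σi = 210 − 36 = 174 and Σi² = 2870 − 204 = 2666.
(1·2666 + 1·174) / 2 = 2840/2 = 1420.

1420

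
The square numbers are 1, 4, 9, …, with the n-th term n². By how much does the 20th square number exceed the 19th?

39

n² − (n−1)² = 2n − 1, so 20² − 19² = 2·20 − 1 = 39.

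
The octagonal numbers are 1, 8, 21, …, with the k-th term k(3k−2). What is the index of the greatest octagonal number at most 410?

12

Solve n(3n−2) ≤ 410 for integer n.
n = 12 gives 408 ≤ 410, while n = 13 gives 481 > 410; so the answer is index 12.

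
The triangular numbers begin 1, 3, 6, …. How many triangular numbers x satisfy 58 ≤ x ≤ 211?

10

The n-th triangular number is n(n+1)/2.
Smallest index with value ≥ 58: n = 11 (giving 66).
Largest index with value ≤ 211: n = 20 (giving 210).
Indices 11 through 20: 10 terms.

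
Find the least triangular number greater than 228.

Solve n(n+1)/2 > 228 for integer n.
The largest n with value ≤ 228 is 20 (since 210 ≤ 228 < 231), so the first above is n = 21, value 231.

231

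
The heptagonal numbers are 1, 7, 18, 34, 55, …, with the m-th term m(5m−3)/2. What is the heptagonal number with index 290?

The 290th heptagonal number is n(5n−3)/2 with n = 290.
290·(5·290 − 3)/2 = 290·1447/2 = 209815.

209815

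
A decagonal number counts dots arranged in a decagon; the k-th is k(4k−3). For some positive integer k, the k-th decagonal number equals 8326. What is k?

Set n(4n−3) = 8326, giving 4n² − 3n − 8326 = 0.
The discriminant is 9 + 16·8326 = 133225, and √133225 = 365.
So n = (3 + 365) / 8 = 368/8 = 46.

46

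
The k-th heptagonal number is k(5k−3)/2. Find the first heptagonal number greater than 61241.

61387

Solve n(5n−3)/2 > 61241 for integer n.
The largest n with value ≤ 61241 is 156 (since 60606 ≤ 61241 < 61387), so the first above is n = 157, value 61387.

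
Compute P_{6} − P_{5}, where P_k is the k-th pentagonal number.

Consecutive pentagonal numbers differ by 3n − 2: here 3·6 − 2 = 16.

16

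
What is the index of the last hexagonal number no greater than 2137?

32

Solve n(2n−1) ≤ 2137 for integer n.
n = 32 gives 2016 ≤ 2137, while n = 33 gives 2145 > 2137; so the answer is index 32.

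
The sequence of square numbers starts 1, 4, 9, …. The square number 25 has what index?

5

We need n² = 25, so n = √25 = 5.
Check: 5² = 25. ✓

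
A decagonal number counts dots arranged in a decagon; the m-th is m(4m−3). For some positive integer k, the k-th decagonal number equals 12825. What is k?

Set n(4n−3) = 12825, giving 4n² − 3n − 12825 = 0.
The discriminant is 9 + 16·12825 = 205209, and √205209 = 453.
So n = (3 + 453) / 8 = 456/8 = 57.

57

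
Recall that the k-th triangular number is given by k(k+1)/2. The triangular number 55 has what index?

Set n(n+1)/2 = 55, giving n² + n − 110 = 0.
The discriminant is 1 + 8·55 = 441, and √441 = 21.
So n = (-1 + 21) / 2 = 20/2 = 10.
Check: 10·11/2 = 55. ✓

10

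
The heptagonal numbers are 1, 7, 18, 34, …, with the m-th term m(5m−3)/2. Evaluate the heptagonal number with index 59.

8614

The 59th heptagonal number is n(5n−3)/2 with n = 59.
59·(5·59 − 3)/2 = 59·292/2 = 59·146 = 8614.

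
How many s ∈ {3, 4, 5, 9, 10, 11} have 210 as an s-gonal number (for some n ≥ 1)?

2

s = 3: P(3, 20) = 210. ✓
s = 4: P(4, 14) = 196 and P(4, 15) = 225; 210 is not s-gonal.
s = 5: P(5, 12) = 210. ✓
s = 9: P(9, 8) = 204 and P(9, 9) = 261; 210 is not s-gonal.
s = 10: P(10, 7) = 175 and P(10, 8) = 232; 210 is not s-gonal.
s = 11: P(11, 7) = 196 and P(11, 8) = 260; 210 is not s-gonal.
Hits: s ∈ {3, 5} → 2.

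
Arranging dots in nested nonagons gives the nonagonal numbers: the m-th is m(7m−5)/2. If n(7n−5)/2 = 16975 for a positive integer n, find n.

70

Set n(7n−5)/2 = 16975, giving 7n² − 5n − 33950 = 0.
The discriminant is 25 + 56·16975 = 950625, and √950625 = 975.
So n = (5 + 975) / 14 = 980/14 = 70.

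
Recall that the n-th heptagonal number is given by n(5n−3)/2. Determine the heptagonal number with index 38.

3553

The 38th heptagonal number is n(5n−3)/2 with n = 38.
38·(5·38 − 3)/2 = 38·187/2 = 3553.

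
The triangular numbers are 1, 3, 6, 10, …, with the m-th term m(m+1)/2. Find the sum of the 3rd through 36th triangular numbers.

Σ i(i+1)/2 = (Σi² + Σi) / 2 over i = 3..36.
Σi = 666 − 3 = 663 and Σi² = 16206 − 5 = 16201.
(1·16201 + 1·663) / 2 = 16864/2 = 8432.

8432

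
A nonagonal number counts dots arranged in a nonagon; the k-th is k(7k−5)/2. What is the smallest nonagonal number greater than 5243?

Solve n(7n−5)/2 > 5243 for integer n.
The largest n with value ≤ 5243 is 39 (since 5226 ≤ 5243 < 5500), so the first above is n = 40, value 5500.

5500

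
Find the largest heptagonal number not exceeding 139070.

Solve n(5n−3)/2 ≤ 139070 for integer n.
n = 236 gives 138886 ≤ 139070, while n = 237 gives 140067 > 139070; so the answer is 138886.

138886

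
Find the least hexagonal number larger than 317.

Solve n(2n−1) > 317 for integer n.
The largest n with value ≤ 317 is 12 (since 276 ≤ 317 < 325), so the first above is n = 13, value 325.

325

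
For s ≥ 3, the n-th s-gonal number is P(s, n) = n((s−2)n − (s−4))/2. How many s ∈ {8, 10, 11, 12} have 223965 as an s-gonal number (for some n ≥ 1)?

1

s = 8: P(8, 273) = 223041 and P(8, 274) = 224680; 223965 is not s-gonal.
s = 10: P(10, 237) = 223965. ✓
s = 11: P(11, 223) = 223000 and P(11, 224) = 225008; 223965 is not s-gonal.
s = 12: P(12, 212) = 223872 and P(12, 213) = 225993; 223965 is not s-gonal.
Hits: s ∈ {10} → 1.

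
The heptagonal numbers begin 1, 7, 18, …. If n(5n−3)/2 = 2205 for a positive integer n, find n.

30

Set n(5n−3)/2 = 2205, giving 5n² − 3n − 4410 = 0.
The discriminant is 9 + 40·2205 = 88209, and √88209 = 297.
So n = (3 + 297) / 10 = 300/10 = 30.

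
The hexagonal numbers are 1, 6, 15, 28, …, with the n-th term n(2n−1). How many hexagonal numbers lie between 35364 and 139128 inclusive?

131

The n-th hexagonal number is n(2n−1).
Smallest index with value ≥ 35364: n = 134 (giving 35778).
Largest index with value ≤ 139128: n = 264 (giving 139128).
Indices 134 through 264: 131 terms.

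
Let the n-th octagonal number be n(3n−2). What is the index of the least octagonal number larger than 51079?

131

Solve n(3n−2) > 51079 for integer n.
The largest n with value ≤ 51079 is 130 (since 50440 ≤ 51079 < 51221), so the first above is n = 131, value 51221.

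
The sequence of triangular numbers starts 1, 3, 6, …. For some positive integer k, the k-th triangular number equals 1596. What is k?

Set n(n+1)/2 = 1596, giving n² + n − 3192 = 0.
So n = (-1 + 113) / 2 = 112/2 = 56.

56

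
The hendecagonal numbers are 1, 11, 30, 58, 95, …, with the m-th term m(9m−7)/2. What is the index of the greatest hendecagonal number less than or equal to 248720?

235

Solve n(9n−7)/2 ≤ 248720 for integer n.
n = 235 gives 247690 ≤ 248720, while n = 236 gives 249806 > 248720; so the answer is index 235.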